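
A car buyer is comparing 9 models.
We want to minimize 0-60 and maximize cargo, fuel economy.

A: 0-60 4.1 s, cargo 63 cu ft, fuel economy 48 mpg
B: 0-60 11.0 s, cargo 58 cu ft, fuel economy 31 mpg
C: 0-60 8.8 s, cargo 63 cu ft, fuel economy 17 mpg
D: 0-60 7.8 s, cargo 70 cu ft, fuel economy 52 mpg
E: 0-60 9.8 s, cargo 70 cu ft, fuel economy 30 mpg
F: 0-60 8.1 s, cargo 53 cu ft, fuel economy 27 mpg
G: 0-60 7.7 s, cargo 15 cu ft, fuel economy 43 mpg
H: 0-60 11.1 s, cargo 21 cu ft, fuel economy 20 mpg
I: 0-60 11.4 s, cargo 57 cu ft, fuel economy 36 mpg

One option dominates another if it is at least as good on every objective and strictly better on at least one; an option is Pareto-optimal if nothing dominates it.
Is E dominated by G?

No

G vs E: G is worse on cargo (15 vs 70), so it does not dominate E.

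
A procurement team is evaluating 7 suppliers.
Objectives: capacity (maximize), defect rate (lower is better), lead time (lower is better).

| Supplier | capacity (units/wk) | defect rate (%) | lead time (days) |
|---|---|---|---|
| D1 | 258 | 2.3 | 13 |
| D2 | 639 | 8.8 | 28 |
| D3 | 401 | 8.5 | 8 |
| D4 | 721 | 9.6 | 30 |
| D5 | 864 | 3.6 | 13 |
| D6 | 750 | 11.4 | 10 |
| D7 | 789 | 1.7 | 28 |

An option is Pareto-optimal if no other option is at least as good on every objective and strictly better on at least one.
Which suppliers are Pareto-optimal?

D1: not dominated.
D2: dominated by D5 (capacity 864≥639, defect rate 3.6≤8.8, lead time 13≤28).
D3: not dominated (best lead time).
D4: dominated by D5 (capacity 864≥721, defect rate 3.6≤9.6, lead time 13≤30).
D5: not dominated (best capacity).
D6: not dominated.
D7: not dominated (best defect rate).

D1, D3, D5, D6, D7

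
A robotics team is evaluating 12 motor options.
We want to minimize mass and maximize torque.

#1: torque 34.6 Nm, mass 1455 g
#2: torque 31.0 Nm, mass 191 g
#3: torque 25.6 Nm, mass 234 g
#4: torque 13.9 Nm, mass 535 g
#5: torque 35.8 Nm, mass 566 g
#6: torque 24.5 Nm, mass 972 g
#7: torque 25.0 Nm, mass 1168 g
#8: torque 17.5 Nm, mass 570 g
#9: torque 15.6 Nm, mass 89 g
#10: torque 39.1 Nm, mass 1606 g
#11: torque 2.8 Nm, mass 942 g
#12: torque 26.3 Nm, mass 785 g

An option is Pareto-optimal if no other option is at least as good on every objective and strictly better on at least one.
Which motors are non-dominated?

#2, #5, #9, #10

#1: dominated by #5 (torque 35.8≥34.6, mass 566≤1455).
#2: not dominated.
#3: dominated by #2 (torque 31.0≥25.6, mass 191≤234).
#4: dominated by #2 (torque 31.0≥13.9, mass 191≤535).
#5: not dominated.
#6: dominated by #2 (torque 31.0≥24.5, mass 191≤972).
#7: dominated by #2 (torque 31.0≥25.0, mass 191≤1168).
#8: dominated by #2 (torque 31.0≥17.5, mass 191≤570).
#9: not dominated (best mass).
#10: not dominated (best torque).
#11: dominated by #2 (torque 31.0≥2.8, mass 191≤942).
#12: dominated by #2 (torque 31.0≥26.3, mass 191≤785).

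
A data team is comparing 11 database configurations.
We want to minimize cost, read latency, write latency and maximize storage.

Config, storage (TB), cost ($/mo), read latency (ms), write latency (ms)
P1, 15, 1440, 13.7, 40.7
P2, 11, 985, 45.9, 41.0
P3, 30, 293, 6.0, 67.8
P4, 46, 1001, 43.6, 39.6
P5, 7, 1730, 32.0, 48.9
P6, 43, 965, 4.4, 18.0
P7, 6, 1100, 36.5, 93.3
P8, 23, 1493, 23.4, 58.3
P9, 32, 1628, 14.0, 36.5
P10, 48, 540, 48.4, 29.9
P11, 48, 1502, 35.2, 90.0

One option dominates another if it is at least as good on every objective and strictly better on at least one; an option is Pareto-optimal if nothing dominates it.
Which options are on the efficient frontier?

P1: dominated by P6 (storage 43≥15, cost 965≤1440, read latency 4.4≤13.7, write latency 18.0≤40.7).
P2: dominated by P6 (storage 43≥11, cost 965≤985, read latency 4.4≤45.9, write latency 18.0≤41.0).
P3: not dominated (best cost).
P4: not dominated.
P5: dominated by P1 (storage 15≥7, cost 1440≤1730, read latency 13.7≤32.0, write latency 40.7≤48.9).
P6: not dominated (best read latency).
P7: dominated by P3 (storage 30≥6, cost 293≤1100, read latency 6.0≤36.5, write latency 67.8≤93.3).
P8: dominated by P6 (storage 43≥23, cost 965≤1493, read latency 4.4≤23.4, write latency 18.0≤58.3).
P9: dominated by P6 (storage 43≥32, cost 965≤1628, read latency 4.4≤14.0, write latency 18.0≤36.5).
P10: not dominated.
P11: not dominated.

P3, P4, P6, P10, P11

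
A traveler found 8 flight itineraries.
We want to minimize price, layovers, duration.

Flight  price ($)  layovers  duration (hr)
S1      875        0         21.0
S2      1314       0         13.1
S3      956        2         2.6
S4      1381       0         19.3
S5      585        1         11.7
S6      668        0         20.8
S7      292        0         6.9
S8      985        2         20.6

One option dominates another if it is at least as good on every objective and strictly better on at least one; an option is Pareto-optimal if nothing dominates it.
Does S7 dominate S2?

Yes

S7 vs S2: price 292≤1314, layovers 0≤0, duration 6.9≤13.1 — S7 is at least as good on every objective with at least one strict improvement.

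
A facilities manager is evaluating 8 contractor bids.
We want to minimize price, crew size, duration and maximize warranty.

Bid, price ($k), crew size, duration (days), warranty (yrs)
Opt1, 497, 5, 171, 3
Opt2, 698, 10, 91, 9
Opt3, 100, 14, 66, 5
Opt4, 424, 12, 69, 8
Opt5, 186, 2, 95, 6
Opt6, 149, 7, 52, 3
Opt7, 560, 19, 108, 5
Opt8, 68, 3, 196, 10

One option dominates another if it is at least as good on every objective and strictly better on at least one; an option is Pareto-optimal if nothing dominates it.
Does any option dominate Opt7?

Opt3 vs Opt7: price 100≤560, crew size 14≤19, duration 66≤108, warranty 5≥5 — Opt3 is at least as good on every objective and strictly better on at least one, so Opt3 dominates Opt7.

Yes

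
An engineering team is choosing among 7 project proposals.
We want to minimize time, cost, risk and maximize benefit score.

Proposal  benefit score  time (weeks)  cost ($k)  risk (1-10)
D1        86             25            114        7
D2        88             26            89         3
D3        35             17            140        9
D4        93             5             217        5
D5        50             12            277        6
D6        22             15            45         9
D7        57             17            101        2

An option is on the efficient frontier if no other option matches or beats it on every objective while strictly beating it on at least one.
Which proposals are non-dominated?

D1: not dominated.
D2: not dominated.
D3: dominated by D7 (benefit score 57≥35, time 17≤17, cost 101≤140, risk 2≤9).
D4: not dominated (best benefit score).
D5: dominated by D4 (benefit score 93≥50, time 5≤12, cost 217≤277, risk 5≤6).
D6: not dominated (best cost).
D7: not dominated (best risk).

D1, D2, D4, D6, D7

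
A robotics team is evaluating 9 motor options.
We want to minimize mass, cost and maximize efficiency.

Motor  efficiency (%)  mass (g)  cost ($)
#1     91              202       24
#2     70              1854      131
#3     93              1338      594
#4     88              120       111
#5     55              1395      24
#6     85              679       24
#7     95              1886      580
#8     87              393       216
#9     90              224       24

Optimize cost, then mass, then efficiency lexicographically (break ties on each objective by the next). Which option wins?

First minimize cost: best is 24, kept {#1, #5, #6, #9}.
Then minimize mass: best is 202, kept {#1}.

#1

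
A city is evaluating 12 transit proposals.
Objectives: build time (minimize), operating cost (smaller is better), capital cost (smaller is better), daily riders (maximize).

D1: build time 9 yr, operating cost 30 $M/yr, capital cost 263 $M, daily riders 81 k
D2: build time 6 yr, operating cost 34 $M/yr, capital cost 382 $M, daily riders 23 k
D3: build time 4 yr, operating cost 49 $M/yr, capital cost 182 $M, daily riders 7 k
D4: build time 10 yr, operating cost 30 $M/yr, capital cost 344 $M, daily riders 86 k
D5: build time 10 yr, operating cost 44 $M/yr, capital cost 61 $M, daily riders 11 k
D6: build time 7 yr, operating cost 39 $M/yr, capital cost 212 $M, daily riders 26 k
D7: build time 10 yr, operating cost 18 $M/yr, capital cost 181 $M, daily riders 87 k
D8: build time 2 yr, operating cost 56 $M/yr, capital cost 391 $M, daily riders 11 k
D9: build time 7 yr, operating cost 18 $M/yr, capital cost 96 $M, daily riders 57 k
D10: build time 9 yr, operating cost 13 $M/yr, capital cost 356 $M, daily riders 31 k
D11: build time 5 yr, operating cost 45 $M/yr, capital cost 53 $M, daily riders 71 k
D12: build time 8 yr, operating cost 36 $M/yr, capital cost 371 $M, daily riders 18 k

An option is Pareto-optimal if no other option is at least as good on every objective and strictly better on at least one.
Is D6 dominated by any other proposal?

D9 vs D6: build time 7≤7, operating cost 18≤39, capital cost 96≤212, daily riders 57≥26 — D9 is at least as good on every objective and strictly better on at least one, so D9 dominates D6.

Yes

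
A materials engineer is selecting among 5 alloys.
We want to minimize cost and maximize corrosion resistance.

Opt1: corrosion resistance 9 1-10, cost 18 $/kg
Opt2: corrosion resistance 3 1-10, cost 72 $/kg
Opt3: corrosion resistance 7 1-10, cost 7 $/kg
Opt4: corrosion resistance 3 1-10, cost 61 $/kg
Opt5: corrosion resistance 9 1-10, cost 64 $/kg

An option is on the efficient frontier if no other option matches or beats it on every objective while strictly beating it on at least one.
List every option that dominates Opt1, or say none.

none

Opt2: worse on corrosion resistance (3 vs 9).
Opt3: worse on corrosion resistance (7 vs 9).
Opt4: worse on corrosion resistance (3 vs 9).
Opt5: worse on cost (64 vs 18).
No option dominates Opt1.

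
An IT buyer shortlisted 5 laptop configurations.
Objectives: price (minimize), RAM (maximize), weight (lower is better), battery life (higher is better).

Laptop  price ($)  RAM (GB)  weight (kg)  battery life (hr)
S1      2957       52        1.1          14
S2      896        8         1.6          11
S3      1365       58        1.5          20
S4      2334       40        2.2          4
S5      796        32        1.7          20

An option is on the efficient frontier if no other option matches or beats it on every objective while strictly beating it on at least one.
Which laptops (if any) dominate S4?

S3

S3: price 1365≤2334, RAM 58≥40, weight 1.5≤2.2, battery life 20≥4 — dominates S4.
Others (S1, S2, S5) are each worse than S4 on at least one objective.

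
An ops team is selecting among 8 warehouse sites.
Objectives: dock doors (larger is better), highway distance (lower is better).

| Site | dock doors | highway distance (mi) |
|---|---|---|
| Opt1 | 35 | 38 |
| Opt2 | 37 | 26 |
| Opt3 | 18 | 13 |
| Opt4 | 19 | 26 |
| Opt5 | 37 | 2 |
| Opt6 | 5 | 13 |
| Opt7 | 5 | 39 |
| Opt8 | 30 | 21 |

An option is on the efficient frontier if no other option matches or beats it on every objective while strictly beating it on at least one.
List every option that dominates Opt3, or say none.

Opt5

Opt5: dock doors 37≥18, highway distance 2≤13 — dominates Opt3.
Others (Opt1, Opt2, Opt4, Opt6, Opt7, Opt8) are each worse than Opt3 on at least one objective.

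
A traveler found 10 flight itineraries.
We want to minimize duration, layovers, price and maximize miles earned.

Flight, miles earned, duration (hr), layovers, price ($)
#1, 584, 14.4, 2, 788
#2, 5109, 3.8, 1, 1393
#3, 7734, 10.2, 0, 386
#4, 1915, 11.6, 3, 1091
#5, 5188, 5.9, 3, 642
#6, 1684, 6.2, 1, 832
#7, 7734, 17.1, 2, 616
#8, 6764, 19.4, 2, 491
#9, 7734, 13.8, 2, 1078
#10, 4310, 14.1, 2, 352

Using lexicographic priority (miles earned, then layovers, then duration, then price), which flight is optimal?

#3

First maximize miles earned: best is 7734, kept {#3, #7, #9}.
Then minimize layovers: best is 0, kept {#3}.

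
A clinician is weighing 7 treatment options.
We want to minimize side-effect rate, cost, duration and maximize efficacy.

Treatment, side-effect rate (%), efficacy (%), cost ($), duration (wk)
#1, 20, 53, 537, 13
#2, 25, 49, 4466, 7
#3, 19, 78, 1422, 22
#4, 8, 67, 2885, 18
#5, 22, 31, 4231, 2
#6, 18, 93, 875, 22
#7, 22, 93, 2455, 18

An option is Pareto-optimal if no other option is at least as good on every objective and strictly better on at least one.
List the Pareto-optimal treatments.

#1, #2, #4, #5, #6, #7

#1: not dominated (best cost).
#2: not dominated.
#3: dominated by #6 (side-effect rate 18≤19, efficacy 93≥78, cost 875≤1422, duration 22≤22).
#4: not dominated (best side-effect rate).
#5: not dominated (best duration).
#6: not dominated.
#7: not dominated.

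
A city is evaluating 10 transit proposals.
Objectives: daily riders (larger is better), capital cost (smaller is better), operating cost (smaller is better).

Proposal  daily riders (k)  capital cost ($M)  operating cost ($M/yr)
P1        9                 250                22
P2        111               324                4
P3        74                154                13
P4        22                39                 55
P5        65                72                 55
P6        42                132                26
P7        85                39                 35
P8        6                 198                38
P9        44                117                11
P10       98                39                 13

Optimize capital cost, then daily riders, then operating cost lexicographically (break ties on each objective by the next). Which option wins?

First minimize capital cost: best is 39, kept {P4, P7, P10}.
Then maximize daily riders: best is 98, kept {P10}.

P10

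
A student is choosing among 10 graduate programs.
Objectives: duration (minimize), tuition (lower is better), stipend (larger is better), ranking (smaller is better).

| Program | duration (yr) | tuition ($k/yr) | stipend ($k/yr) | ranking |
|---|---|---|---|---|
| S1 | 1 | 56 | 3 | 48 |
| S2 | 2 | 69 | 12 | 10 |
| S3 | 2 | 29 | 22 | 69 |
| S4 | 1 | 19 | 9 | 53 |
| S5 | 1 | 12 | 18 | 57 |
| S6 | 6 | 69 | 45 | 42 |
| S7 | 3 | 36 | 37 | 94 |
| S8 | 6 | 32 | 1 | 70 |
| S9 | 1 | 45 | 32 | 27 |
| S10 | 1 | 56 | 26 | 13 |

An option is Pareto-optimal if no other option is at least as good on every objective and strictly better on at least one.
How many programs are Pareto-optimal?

S1: dominated by S9 (duration 1≤1, tuition 45≤56, stipend 32≥3, ranking 27≤48).
S2: not dominated (best ranking).
S3: not dominated.
S4: not dominated.
S5: not dominated (best tuition).
S6: not dominated (best stipend).
S7: not dominated.
S8: dominated by S3 (duration 2≤6, tuition 29≤32, stipend 22≥1, ranking 69≤70).
S9: not dominated.
S10: not dominated.
Pareto-optimal: S2, S3, S4, S5, S6, S7, S9, S10 → 8.

8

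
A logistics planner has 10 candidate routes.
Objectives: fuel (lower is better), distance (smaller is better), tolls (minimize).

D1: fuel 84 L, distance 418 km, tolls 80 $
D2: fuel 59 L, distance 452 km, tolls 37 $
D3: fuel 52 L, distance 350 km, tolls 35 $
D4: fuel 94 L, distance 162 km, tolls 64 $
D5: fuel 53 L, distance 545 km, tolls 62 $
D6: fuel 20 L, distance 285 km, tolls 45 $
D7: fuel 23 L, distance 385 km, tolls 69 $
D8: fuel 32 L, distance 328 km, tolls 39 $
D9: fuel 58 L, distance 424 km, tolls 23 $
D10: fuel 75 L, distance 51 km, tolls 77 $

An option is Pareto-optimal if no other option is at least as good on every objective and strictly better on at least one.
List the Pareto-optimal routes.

D1: dominated by D3 (fuel 52≤84, distance 350≤418, tolls 35≤80).
D2: dominated by D3 (fuel 52≤59, distance 350≤452, tolls 35≤37).
D3: not dominated.
D4: not dominated.
D5: dominated by D3 (fuel 52≤53, distance 350≤545, tolls 35≤62).
D6: not dominated (best fuel).
D7: dominated by D6 (fuel 20≤23, distance 285≤385, tolls 45≤69).
D8: not dominated.
D9: not dominated (best tolls).
D10: not dominated (best distance).

D3, D4, D6, D8, D9, D10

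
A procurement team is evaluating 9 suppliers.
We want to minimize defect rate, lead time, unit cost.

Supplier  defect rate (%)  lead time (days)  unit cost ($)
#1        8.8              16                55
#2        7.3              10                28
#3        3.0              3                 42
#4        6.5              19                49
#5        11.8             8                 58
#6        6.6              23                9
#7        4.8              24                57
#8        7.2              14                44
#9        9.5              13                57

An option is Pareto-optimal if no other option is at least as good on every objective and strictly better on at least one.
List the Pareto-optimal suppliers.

#1: dominated by #2 (defect rate 7.3≤8.8, lead time 10≤16, unit cost 28≤55).
#2: not dominated.
#3: not dominated (best defect rate).
#4: dominated by #3 (defect rate 3.0≤6.5, lead time 3≤19, unit cost 42≤49).
#5: dominated by #3 (defect rate 3.0≤11.8, lead time 3≤8, unit cost 42≤58).
#6: not dominated (best unit cost).
#7: dominated by #3 (defect rate 3.0≤4.8, lead time 3≤24, unit cost 42≤57).
#8: dominated by #3 (defect rate 3.0≤7.2, lead time 3≤14, unit cost 42≤44).
#9: dominated by #2 (defect rate 7.3≤9.5, lead time 10≤13, unit cost 28≤57).

#2, #3, #6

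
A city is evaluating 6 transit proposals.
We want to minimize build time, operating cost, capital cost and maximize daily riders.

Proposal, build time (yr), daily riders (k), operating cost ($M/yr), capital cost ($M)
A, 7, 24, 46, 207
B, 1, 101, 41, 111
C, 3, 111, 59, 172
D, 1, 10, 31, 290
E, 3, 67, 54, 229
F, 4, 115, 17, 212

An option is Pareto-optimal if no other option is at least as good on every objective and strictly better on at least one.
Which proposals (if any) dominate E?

B: build time 1≤3, daily riders 101≥67, operating cost 41≤54, capital cost 111≤229 — dominates E.
Others (A, C, D, F) are each worse than E on at least one objective.

B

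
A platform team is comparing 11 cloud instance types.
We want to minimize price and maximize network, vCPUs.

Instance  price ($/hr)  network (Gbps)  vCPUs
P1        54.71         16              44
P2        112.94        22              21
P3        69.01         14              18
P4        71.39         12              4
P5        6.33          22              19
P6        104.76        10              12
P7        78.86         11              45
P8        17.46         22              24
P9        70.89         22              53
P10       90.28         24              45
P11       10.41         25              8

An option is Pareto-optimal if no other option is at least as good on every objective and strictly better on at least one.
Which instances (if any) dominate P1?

none

P2: worse on price (112.94 vs 54.71).
P3: worse on price (69.01 vs 54.71).
P4: worse on price (71.39 vs 54.71).
P5: worse on vCPUs (19 vs 44).
P6: worse on price (104.76 vs 54.71).
P7: worse on price (78.86 vs 54.71).
P8: worse on vCPUs (24 vs 44).
P9: worse on price (70.89 vs 54.71).
P10: worse on price (90.28 vs 54.71).
P11: worse on vCPUs (8 vs 44).
No option dominates P1.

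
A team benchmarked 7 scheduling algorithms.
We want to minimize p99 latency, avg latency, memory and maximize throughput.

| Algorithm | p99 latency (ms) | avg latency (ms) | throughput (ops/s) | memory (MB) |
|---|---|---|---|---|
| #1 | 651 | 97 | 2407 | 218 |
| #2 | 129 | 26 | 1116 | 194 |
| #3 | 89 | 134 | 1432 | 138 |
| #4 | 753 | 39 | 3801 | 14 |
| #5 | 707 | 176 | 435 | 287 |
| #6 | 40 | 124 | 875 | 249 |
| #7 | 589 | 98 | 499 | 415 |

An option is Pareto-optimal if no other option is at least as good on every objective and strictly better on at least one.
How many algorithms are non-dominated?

5

#1: not dominated.
#2: not dominated (best avg latency).
#3: not dominated.
#4: not dominated (best throughput).
#5: dominated by #1 (p99 latency 651≤707, avg latency 97≤176, throughput 2407≥435, memory 218≤287).
#6: not dominated (best p99 latency).
#7: dominated by #2 (p99 latency 129≤589, avg latency 26≤98, throughput 1116≥499, memory 194≤415).
Pareto-optimal: #1, #2, #3, #4, #6 → 5.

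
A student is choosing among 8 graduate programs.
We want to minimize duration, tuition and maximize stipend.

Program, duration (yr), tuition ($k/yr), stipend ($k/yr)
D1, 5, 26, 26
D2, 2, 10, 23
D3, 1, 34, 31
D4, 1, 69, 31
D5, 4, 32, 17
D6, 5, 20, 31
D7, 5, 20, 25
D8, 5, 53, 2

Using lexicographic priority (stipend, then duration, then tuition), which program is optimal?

First maximize stipend: best is 31, kept {D3, D4, D6}.
Then minimize duration: best is 1, kept {D3, D4}.
Then minimize tuition: best is 34, kept {D3}.

D3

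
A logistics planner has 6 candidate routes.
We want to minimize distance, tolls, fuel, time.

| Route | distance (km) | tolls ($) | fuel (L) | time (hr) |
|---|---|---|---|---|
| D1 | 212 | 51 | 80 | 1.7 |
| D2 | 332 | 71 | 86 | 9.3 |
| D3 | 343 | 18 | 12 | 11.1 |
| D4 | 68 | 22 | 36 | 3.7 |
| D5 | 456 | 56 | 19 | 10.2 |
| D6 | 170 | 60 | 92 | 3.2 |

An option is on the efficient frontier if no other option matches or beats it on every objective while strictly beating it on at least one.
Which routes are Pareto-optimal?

D1: not dominated (best time).
D2: dominated by D1 (distance 212≤332, tolls 51≤71, fuel 80≤86, time 1.7≤9.3).
D3: not dominated (best tolls).
D4: not dominated (best distance).
D5: not dominated.
D6: not dominated.

D1, D3, D4, D5, D6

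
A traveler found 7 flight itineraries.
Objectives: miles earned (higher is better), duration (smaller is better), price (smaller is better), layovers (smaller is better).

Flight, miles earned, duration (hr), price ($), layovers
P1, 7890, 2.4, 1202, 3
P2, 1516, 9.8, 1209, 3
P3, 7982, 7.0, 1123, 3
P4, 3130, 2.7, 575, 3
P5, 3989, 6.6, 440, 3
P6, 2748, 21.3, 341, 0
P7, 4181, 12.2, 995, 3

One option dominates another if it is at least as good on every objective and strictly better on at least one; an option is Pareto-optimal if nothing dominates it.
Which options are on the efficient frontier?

P1: not dominated (best duration).
P2: dominated by P1 (miles earned 7890≥1516, duration 2.4≤9.8, price 1202≤1209, layovers 3≤3).
P3: not dominated (best miles earned).
P4: not dominated.
P5: not dominated.
P6: not dominated (best price).
P7: not dominated.

P1, P3, P4, P5, P6, P7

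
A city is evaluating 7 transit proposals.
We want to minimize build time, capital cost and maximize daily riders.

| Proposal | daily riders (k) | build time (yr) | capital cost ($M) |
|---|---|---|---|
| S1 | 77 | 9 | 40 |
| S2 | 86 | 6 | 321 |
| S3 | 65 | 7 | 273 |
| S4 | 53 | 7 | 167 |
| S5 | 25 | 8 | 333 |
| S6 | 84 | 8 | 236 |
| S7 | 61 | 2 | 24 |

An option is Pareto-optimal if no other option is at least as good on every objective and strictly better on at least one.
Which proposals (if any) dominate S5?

S2, S3, S4, S6, S7

S2: daily riders 86≥25, build time 6≤8, capital cost 321≤333 — dominates S5.
S3: daily riders 65≥25, build time 7≤8, capital cost 273≤333 — dominates S5.
S4: daily riders 53≥25, build time 7≤8, capital cost 167≤333 — dominates S5.
S6: daily riders 84≥25, build time 8≤8, capital cost 236≤333 — dominates S5.
S7: daily riders 61≥25, build time 2≤8, capital cost 24≤333 — dominates S5.
Others (S1) are each worse than S5 on at least one objective.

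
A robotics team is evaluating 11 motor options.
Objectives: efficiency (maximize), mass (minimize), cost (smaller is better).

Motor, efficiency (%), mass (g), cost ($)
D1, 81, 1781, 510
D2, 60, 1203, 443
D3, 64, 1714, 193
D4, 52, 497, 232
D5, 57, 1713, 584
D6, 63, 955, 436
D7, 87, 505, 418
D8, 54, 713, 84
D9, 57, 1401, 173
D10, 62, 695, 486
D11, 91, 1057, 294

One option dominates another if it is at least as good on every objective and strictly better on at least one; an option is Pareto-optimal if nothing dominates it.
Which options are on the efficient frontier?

D1: dominated by D7 (efficiency 87≥81, mass 505≤1781, cost 418≤510).
D2: dominated by D6 (efficiency 63≥60, mass 955≤1203, cost 436≤443).
D3: not dominated.
D4: not dominated (best mass).
D5: dominated by D2 (efficiency 60≥57, mass 1203≤1713, cost 443≤584).
D6: dominated by D7 (efficiency 87≥63, mass 505≤955, cost 418≤436).
D7: not dominated.
D8: not dominated (best cost).
D9: not dominated.
D10: dominated by D7 (efficiency 87≥62, mass 505≤695, cost 418≤486).
D11: not dominated (best efficiency).

D3, D4, D7, D8, D9, D11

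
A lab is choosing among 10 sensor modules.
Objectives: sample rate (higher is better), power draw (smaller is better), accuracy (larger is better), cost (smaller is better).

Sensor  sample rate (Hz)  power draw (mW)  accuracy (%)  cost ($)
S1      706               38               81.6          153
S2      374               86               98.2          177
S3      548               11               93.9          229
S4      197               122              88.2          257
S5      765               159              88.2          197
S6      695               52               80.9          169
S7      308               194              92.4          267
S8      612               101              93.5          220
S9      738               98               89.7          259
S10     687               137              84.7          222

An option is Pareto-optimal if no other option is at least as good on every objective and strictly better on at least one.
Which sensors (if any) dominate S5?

none

S1: worse on sample rate (706 vs 765).
S2: worse on sample rate (374 vs 765).
S3: worse on sample rate (548 vs 765).
S4: worse on sample rate (197 vs 765).
S6: worse on sample rate (695 vs 765).
S7: worse on sample rate (308 vs 765).
S8: worse on sample rate (612 vs 765).
S9: worse on sample rate (738 vs 765).
S10: worse on sample rate (687 vs 765).
No option dominates S5.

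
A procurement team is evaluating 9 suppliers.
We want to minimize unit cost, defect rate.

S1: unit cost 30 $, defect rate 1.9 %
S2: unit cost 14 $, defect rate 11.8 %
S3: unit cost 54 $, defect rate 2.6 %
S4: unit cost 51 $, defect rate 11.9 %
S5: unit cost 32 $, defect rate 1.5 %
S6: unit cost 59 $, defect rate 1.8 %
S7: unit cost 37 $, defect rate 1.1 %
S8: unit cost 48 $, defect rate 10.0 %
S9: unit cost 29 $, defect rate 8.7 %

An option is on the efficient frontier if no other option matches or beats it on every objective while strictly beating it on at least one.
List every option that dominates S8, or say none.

S1, S5, S7, S9

S1: unit cost 30≤48, defect rate 1.9≤10.0 — dominates S8.
S5: unit cost 32≤48, defect rate 1.5≤10.0 — dominates S8.
S7: unit cost 37≤48, defect rate 1.1≤10.0 — dominates S8.
S9: unit cost 29≤48, defect rate 8.7≤10.0 — dominates S8.
Others (S2, S3, S4, S6) are each worse than S8 on at least one objective.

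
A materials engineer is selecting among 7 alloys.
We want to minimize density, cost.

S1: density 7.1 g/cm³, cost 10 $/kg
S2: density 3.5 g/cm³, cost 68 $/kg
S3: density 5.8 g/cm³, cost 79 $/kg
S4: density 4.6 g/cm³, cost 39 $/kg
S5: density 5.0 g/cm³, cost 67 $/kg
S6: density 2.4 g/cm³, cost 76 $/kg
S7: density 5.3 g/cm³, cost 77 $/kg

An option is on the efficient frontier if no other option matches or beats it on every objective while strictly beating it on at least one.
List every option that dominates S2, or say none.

S1: worse on density (7.1 vs 3.5).
S3: worse on density (5.8 vs 3.5).
S4: worse on density (4.6 vs 3.5).
S5: worse on density (5.0 vs 3.5).
S6: worse on cost (76 vs 68).
S7: worse on density (5.3 vs 3.5).
No option dominates S2.

none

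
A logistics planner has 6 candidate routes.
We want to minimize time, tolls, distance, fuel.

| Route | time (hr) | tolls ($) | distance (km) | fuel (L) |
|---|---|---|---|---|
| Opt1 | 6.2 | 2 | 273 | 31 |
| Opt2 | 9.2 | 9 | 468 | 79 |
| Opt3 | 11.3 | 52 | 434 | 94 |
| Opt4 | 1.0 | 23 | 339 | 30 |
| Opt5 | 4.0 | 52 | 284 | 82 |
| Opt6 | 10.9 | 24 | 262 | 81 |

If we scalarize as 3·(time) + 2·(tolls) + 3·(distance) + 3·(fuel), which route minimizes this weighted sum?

Opt1: 3·6.2 + 2·2 + 3·273 + 3·31 = 934.6
Opt2: 3·9.2 + 2·9 + 3·468 + 3·79 = 1686.6
Opt3: 3·11.3 + 2·52 + 3·434 + 3·94 = 1721.9
Opt4: 3·1.0 + 2·23 + 3·339 + 3·30 = 1156.0
Opt5: 3·4.0 + 2·52 + 3·284 + 3·82 = 1214.0
Opt6: 3·10.9 + 2·24 + 3·262 + 3·81 = 1109.7
Lowest: Opt1 at 934.6.

Opt1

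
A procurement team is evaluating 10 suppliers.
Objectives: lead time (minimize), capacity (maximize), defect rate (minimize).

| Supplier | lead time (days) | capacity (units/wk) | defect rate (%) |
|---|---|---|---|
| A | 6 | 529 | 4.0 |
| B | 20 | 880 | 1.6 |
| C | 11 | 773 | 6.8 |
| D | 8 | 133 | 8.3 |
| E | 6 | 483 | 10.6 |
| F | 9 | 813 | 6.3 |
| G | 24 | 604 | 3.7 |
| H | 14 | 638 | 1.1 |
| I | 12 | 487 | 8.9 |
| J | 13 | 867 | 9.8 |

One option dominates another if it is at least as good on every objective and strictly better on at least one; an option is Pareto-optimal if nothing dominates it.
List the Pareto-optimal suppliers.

A: not dominated.
B: not dominated (best capacity).
C: dominated by F (lead time 9≤11, capacity 813≥773, defect rate 6.3≤6.8).
D: dominated by A (lead time 6≤8, capacity 529≥133, defect rate 4.0≤8.3).
E: dominated by A (lead time 6≤6, capacity 529≥483, defect rate 4.0≤10.6).
F: not dominated.
G: dominated by B (lead time 20≤24, capacity 880≥604, defect rate 1.6≤3.7).
H: not dominated (best defect rate).
I: dominated by A (lead time 6≤12, capacity 529≥487, defect rate 4.0≤8.9).
J: not dominated.

A, B, F, H, J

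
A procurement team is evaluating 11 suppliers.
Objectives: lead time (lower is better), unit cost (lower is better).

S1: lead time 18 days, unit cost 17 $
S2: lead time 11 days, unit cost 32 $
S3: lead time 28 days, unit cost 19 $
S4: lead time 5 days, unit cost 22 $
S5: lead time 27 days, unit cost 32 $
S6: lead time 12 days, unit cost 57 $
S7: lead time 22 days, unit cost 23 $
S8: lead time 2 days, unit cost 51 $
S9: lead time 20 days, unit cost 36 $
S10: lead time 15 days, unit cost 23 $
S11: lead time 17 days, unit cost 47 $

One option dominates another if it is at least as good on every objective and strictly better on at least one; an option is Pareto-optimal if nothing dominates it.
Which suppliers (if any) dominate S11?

S2: lead time 11≤17, unit cost 32≤47 — dominates S11.
S4: lead time 5≤17, unit cost 22≤47 — dominates S11.
S10: lead time 15≤17, unit cost 23≤47 — dominates S11.
Others (S1, S3, S5, S6, S7, S8, S9) are each worse than S11 on at least one objective.

S2, S4, S10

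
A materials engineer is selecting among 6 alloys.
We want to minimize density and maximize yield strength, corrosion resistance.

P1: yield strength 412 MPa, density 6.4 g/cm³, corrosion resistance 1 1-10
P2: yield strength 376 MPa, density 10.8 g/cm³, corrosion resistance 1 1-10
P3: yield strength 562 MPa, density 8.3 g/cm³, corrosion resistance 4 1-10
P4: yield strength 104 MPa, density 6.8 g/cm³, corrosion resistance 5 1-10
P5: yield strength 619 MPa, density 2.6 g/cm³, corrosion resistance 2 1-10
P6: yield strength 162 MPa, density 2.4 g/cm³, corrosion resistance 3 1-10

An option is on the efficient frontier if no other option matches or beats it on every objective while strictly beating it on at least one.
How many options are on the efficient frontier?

P1: dominated by P5 (yield strength 619≥412, density 2.6≤6.4, corrosion resistance 2≥1).
P2: dominated by P1 (yield strength 412≥376, density 6.4≤10.8, corrosion resistance 1≥1).
P3: not dominated.
P4: not dominated (best corrosion resistance).
P5: not dominated (best yield strength).
P6: not dominated (best density).
Pareto-optimal: P3, P4, P5, P6 → 4.

4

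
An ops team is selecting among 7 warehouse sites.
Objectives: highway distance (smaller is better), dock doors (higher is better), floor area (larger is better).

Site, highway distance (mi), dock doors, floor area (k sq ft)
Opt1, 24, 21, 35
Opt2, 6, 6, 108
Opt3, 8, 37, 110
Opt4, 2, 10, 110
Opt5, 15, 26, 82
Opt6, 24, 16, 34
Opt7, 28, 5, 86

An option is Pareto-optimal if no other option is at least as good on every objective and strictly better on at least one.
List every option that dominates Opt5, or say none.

Opt3: highway distance 8≤15, dock doors 37≥26, floor area 110≥82 — dominates Opt5.
Others (Opt1, Opt2, Opt4, Opt6, Opt7) are each worse than Opt5 on at least one objective.

Opt3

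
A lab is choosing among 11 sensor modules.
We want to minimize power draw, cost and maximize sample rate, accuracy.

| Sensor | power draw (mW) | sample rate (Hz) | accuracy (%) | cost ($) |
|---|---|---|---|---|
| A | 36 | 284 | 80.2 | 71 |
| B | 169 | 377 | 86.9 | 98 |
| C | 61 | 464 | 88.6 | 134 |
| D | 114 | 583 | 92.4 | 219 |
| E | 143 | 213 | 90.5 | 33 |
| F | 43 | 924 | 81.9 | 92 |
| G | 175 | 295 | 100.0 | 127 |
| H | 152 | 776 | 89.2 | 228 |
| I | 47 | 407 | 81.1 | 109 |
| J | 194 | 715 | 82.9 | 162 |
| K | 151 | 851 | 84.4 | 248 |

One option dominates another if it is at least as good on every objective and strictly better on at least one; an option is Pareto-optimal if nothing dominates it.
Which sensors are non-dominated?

A, B, C, D, E, F, G, H, J, K

A: not dominated (best power draw).
B: not dominated.
C: not dominated.
D: not dominated.
E: not dominated (best cost).
F: not dominated (best sample rate).
G: not dominated (best accuracy).
H: not dominated.
I: dominated by F (power draw 43≤47, sample rate 924≥407, accuracy 81.9≥81.1, cost 92≤109).
J: not dominated.
K: not dominated.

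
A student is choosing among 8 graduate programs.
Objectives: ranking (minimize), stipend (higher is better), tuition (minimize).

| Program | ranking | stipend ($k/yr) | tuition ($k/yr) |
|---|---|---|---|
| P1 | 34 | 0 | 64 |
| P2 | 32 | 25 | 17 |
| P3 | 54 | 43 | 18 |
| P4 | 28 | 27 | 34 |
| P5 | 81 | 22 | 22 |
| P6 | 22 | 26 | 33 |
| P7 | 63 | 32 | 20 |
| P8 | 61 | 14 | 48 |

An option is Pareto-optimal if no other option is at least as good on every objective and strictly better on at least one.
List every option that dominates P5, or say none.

P2, P3, P7

P2: ranking 32≤81, stipend 25≥22, tuition 17≤22 — dominates P5.
P3: ranking 54≤81, stipend 43≥22, tuition 18≤22 — dominates P5.
P7: ranking 63≤81, stipend 32≥22, tuition 20≤22 — dominates P5.
Others (P1, P4, P6, P8) are each worse than P5 on at least one objective.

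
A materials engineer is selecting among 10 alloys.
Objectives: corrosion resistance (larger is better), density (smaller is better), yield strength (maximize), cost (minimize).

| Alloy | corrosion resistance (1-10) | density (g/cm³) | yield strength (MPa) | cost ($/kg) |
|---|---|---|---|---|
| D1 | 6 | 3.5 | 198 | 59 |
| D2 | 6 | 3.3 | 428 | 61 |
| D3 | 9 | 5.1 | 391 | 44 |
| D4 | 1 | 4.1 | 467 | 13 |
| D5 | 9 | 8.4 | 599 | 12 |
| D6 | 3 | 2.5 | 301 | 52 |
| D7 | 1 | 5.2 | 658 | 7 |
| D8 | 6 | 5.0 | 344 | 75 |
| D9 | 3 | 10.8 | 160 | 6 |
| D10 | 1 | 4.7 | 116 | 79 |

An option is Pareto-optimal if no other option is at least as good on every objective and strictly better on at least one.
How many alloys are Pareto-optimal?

D1: not dominated.
D2: not dominated.
D3: not dominated.
D4: not dominated.
D5: not dominated.
D6: not dominated (best density).
D7: not dominated (best yield strength).
D8: dominated by D2 (corrosion resistance 6≥6, density 3.3≤5.0, yield strength 428≥344, cost 61≤75).
D9: not dominated (best cost).
D10: dominated by D1 (corrosion resistance 6≥1, density 3.5≤4.7, yield strength 198≥116, cost 59≤79).
Pareto-optimal: D1, D2, D3, D4, D5, D6, D7, D9 → 8.

8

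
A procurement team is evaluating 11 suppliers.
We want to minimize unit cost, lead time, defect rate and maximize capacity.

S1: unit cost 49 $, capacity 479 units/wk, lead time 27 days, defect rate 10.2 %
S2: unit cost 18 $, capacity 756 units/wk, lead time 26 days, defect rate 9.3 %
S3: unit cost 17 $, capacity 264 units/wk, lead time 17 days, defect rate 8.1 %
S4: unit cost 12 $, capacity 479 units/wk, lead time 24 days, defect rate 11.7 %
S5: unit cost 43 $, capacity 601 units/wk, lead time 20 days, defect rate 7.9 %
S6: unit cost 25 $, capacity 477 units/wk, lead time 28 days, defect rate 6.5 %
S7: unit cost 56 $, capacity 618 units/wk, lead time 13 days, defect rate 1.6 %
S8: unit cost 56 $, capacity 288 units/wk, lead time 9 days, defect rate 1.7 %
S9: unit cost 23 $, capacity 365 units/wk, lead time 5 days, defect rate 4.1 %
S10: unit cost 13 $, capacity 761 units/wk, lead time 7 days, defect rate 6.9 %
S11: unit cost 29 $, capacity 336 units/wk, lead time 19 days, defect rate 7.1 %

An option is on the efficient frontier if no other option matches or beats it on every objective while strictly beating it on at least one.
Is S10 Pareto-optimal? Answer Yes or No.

Yes

S1: worse on unit cost (49 vs 13).
S2: worse on unit cost (18 vs 13).
S3: worse on unit cost (17 vs 13).
S4: worse on capacity (479 vs 761).
S5: worse on unit cost (43 vs 13).
S6: worse on unit cost (25 vs 13).
S7: worse on unit cost (56 vs 13).
S8: worse on unit cost (56 vs 13).
S9: worse on unit cost (23 vs 13).
S11: worse on unit cost (29 vs 13).
No option is at least as good as S10 on every objective and strictly better on one.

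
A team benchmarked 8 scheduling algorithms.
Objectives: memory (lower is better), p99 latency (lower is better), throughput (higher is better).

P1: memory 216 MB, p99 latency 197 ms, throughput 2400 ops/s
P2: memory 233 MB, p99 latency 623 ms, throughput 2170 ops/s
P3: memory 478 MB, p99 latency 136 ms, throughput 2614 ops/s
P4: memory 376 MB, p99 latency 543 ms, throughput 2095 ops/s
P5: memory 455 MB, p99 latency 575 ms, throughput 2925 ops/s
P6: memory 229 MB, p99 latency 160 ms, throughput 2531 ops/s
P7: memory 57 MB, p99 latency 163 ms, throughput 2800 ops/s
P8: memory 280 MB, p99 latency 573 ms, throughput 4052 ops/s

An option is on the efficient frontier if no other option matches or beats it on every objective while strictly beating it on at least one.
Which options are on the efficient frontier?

P3, P6, P7, P8

P1: dominated by P7 (memory 57≤216, p99 latency 163≤197, throughput 2800≥2400).
P2: dominated by P1 (memory 216≤233, p99 latency 197≤623, throughput 2400≥2170).
P3: not dominated (best p99 latency).
P4: dominated by P1 (memory 216≤376, p99 latency 197≤543, throughput 2400≥2095).
P5: dominated by P8 (memory 280≤455, p99 latency 573≤575, throughput 4052≥2925).
P6: not dominated.
P7: not dominated (best memory).
P8: not dominated (best throughput).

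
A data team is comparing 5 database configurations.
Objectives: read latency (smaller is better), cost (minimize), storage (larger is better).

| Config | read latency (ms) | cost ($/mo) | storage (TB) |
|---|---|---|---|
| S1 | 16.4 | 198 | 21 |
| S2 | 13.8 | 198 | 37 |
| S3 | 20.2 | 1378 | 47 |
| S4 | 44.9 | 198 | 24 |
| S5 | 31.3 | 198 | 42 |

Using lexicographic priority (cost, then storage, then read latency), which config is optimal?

First minimize cost: best is 198, kept {S1, S2, S4, S5}.
Then maximize storage: best is 42, kept {S5}.

S5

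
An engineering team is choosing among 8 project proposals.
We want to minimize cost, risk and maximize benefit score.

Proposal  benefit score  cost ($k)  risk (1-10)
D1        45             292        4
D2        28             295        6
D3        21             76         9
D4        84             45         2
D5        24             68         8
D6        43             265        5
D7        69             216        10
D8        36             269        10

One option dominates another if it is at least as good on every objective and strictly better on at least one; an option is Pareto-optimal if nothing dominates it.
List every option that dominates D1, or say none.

D4: benefit score 84≥45, cost 45≤292, risk 2≤4 — dominates D1.
Others (D2, D3, D5, D6, D7, D8) are each worse than D1 on at least one objective.

D4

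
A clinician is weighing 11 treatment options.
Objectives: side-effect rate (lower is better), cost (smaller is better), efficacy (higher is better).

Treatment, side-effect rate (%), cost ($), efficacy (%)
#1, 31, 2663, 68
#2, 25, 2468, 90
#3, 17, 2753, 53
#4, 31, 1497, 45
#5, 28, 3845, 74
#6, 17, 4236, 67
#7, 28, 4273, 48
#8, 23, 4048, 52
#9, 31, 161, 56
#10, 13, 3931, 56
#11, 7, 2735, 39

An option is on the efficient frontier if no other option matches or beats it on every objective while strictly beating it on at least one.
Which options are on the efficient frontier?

#2, #3, #6, #9, #10, #11

#1: dominated by #2 (side-effect rate 25≤31, cost 2468≤2663, efficacy 90≥68).
#2: not dominated (best efficacy).
#3: not dominated.
#4: dominated by #9 (side-effect rate 31≤31, cost 161≤1497, efficacy 56≥45).
#5: dominated by #2 (side-effect rate 25≤28, cost 2468≤3845, efficacy 90≥74).
#6: not dominated.
#7: dominated by #2 (side-effect rate 25≤28, cost 2468≤4273, efficacy 90≥48).
#8: dominated by #3 (side-effect rate 17≤23, cost 2753≤4048, efficacy 53≥52).
#9: not dominated (best cost).
#10: not dominated.
#11: not dominated (best side-effect rate).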